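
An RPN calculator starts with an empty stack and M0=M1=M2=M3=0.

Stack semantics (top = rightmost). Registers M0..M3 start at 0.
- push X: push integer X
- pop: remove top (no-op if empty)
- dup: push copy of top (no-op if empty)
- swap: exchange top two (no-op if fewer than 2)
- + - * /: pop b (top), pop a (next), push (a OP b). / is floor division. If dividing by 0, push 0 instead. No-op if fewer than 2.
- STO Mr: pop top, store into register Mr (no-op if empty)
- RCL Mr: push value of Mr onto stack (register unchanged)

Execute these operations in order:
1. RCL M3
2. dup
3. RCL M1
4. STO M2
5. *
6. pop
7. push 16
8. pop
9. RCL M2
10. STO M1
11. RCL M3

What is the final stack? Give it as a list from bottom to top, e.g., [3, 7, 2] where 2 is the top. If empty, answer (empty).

Answer: [0]

Derivation:
After op 1 (RCL M3): stack=[0] mem=[0,0,0,0]
After op 2 (dup): stack=[0,0] mem=[0,0,0,0]
After op 3 (RCL M1): stack=[0,0,0] mem=[0,0,0,0]
After op 4 (STO M2): stack=[0,0] mem=[0,0,0,0]
After op 5 (*): stack=[0] mem=[0,0,0,0]
After op 6 (pop): stack=[empty] mem=[0,0,0,0]
After op 7 (push 16): stack=[16] mem=[0,0,0,0]
After op 8 (pop): stack=[empty] mem=[0,0,0,0]
After op 9 (RCL M2): stack=[0] mem=[0,0,0,0]
After op 10 (STO M1): stack=[empty] mem=[0,0,0,0]
After op 11 (RCL M3): stack=[0] mem=[0,0,0,0]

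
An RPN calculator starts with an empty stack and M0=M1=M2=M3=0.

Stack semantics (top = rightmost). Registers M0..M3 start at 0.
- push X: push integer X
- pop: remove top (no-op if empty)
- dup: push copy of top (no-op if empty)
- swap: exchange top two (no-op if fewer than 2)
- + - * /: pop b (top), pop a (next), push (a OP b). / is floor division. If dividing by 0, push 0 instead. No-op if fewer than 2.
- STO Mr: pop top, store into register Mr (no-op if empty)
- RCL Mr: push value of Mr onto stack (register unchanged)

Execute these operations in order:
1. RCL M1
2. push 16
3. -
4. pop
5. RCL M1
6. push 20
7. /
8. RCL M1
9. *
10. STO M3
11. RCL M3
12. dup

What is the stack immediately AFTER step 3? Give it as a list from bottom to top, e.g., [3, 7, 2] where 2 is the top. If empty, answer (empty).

After op 1 (RCL M1): stack=[0] mem=[0,0,0,0]
After op 2 (push 16): stack=[0,16] mem=[0,0,0,0]
After op 3 (-): stack=[-16] mem=[0,0,0,0]

[-16]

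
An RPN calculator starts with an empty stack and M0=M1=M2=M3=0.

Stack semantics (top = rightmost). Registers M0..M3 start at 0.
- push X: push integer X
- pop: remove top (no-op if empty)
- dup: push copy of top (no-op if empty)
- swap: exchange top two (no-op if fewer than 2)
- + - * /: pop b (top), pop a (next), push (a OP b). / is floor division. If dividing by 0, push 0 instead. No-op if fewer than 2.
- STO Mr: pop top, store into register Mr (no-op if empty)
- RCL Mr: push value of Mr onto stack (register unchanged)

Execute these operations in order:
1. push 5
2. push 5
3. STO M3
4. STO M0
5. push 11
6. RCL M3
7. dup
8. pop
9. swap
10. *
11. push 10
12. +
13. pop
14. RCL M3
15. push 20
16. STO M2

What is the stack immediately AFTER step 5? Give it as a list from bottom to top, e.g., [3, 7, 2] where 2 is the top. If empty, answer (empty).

After op 1 (push 5): stack=[5] mem=[0,0,0,0]
After op 2 (push 5): stack=[5,5] mem=[0,0,0,0]
After op 3 (STO M3): stack=[5] mem=[0,0,0,5]
After op 4 (STO M0): stack=[empty] mem=[5,0,0,5]
After op 5 (push 11): stack=[11] mem=[5,0,0,5]

[11]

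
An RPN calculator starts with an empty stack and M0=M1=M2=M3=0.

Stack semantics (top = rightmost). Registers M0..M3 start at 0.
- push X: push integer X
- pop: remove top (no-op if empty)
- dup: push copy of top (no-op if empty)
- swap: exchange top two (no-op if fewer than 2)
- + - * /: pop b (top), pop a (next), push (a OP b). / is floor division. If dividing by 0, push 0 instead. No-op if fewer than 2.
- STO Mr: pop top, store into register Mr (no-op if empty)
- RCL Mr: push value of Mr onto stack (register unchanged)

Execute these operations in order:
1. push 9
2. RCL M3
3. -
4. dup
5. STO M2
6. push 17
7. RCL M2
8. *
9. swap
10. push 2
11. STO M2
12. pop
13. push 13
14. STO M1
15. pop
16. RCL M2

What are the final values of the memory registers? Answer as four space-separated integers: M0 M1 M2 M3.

After op 1 (push 9): stack=[9] mem=[0,0,0,0]
After op 2 (RCL M3): stack=[9,0] mem=[0,0,0,0]
After op 3 (-): stack=[9] mem=[0,0,0,0]
After op 4 (dup): stack=[9,9] mem=[0,0,0,0]
After op 5 (STO M2): stack=[9] mem=[0,0,9,0]
After op 6 (push 17): stack=[9,17] mem=[0,0,9,0]
After op 7 (RCL M2): stack=[9,17,9] mem=[0,0,9,0]
After op 8 (*): stack=[9,153] mem=[0,0,9,0]
After op 9 (swap): stack=[153,9] mem=[0,0,9,0]
After op 10 (push 2): stack=[153,9,2] mem=[0,0,9,0]
After op 11 (STO M2): stack=[153,9] mem=[0,0,2,0]
After op 12 (pop): stack=[153] mem=[0,0,2,0]
After op 13 (push 13): stack=[153,13] mem=[0,0,2,0]
After op 14 (STO M1): stack=[153] mem=[0,13,2,0]
After op 15 (pop): stack=[empty] mem=[0,13,2,0]
After op 16 (RCL M2): stack=[2] mem=[0,13,2,0]

Answer: 0 13 2 0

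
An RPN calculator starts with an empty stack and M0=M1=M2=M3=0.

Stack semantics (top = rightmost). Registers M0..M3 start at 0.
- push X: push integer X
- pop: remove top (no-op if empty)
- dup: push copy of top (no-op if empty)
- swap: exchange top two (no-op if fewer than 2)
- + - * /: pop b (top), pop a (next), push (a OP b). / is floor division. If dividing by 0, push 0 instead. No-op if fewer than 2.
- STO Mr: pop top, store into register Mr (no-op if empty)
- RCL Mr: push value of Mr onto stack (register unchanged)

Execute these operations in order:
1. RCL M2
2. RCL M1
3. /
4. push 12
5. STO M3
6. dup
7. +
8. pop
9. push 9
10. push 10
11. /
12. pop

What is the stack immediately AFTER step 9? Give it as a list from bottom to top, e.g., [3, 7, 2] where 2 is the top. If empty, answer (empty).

After op 1 (RCL M2): stack=[0] mem=[0,0,0,0]
After op 2 (RCL M1): stack=[0,0] mem=[0,0,0,0]
After op 3 (/): stack=[0] mem=[0,0,0,0]
After op 4 (push 12): stack=[0,12] mem=[0,0,0,0]
After op 5 (STO M3): stack=[0] mem=[0,0,0,12]
After op 6 (dup): stack=[0,0] mem=[0,0,0,12]
After op 7 (+): stack=[0] mem=[0,0,0,12]
After op 8 (pop): stack=[empty] mem=[0,0,0,12]
After op 9 (push 9): stack=[9] mem=[0,0,0,12]

[9]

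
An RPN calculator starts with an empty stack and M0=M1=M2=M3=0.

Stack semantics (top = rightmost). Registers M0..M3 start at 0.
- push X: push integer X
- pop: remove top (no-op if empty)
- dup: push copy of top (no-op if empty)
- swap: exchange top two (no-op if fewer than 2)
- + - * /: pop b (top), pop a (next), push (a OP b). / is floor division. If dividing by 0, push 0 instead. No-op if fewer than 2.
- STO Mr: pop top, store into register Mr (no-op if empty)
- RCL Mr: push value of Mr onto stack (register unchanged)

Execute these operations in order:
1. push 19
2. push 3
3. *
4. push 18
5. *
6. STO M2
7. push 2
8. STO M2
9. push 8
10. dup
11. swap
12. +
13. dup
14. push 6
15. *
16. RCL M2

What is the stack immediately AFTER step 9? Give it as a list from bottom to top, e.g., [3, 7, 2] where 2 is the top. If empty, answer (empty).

After op 1 (push 19): stack=[19] mem=[0,0,0,0]
After op 2 (push 3): stack=[19,3] mem=[0,0,0,0]
After op 3 (*): stack=[57] mem=[0,0,0,0]
After op 4 (push 18): stack=[57,18] mem=[0,0,0,0]
After op 5 (*): stack=[1026] mem=[0,0,0,0]
After op 6 (STO M2): stack=[empty] mem=[0,0,1026,0]
After op 7 (push 2): stack=[2] mem=[0,0,1026,0]
After op 8 (STO M2): stack=[empty] mem=[0,0,2,0]
After op 9 (push 8): stack=[8] mem=[0,0,2,0]

[8]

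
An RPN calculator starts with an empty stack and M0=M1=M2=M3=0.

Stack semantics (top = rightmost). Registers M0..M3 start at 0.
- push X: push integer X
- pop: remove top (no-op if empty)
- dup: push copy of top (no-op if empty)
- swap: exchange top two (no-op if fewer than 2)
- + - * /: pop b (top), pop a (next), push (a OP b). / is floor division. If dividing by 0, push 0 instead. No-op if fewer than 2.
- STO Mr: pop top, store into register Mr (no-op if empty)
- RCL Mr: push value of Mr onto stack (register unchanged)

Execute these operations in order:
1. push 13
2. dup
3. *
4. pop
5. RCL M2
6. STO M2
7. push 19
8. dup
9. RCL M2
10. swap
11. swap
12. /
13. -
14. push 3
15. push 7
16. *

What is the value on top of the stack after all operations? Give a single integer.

Answer: 21

Derivation:
After op 1 (push 13): stack=[13] mem=[0,0,0,0]
After op 2 (dup): stack=[13,13] mem=[0,0,0,0]
After op 3 (*): stack=[169] mem=[0,0,0,0]
After op 4 (pop): stack=[empty] mem=[0,0,0,0]
After op 5 (RCL M2): stack=[0] mem=[0,0,0,0]
After op 6 (STO M2): stack=[empty] mem=[0,0,0,0]
After op 7 (push 19): stack=[19] mem=[0,0,0,0]
After op 8 (dup): stack=[19,19] mem=[0,0,0,0]
After op 9 (RCL M2): stack=[19,19,0] mem=[0,0,0,0]
After op 10 (swap): stack=[19,0,19] mem=[0,0,0,0]
After op 11 (swap): stack=[19,19,0] mem=[0,0,0,0]
After op 12 (/): stack=[19,0] mem=[0,0,0,0]
After op 13 (-): stack=[19] mem=[0,0,0,0]
After op 14 (push 3): stack=[19,3] mem=[0,0,0,0]
After op 15 (push 7): stack=[19,3,7] mem=[0,0,0,0]
After op 16 (*): stack=[19,21] mem=[0,0,0,0]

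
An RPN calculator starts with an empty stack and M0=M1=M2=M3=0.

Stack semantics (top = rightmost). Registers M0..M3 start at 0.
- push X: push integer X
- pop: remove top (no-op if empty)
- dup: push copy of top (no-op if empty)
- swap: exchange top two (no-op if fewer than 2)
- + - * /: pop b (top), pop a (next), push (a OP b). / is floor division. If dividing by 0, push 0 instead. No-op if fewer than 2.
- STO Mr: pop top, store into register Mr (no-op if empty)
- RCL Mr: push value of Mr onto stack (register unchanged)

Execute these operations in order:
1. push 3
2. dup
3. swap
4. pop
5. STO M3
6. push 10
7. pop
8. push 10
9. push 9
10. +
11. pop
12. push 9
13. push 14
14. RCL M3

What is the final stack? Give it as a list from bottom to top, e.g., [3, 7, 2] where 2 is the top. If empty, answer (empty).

After op 1 (push 3): stack=[3] mem=[0,0,0,0]
After op 2 (dup): stack=[3,3] mem=[0,0,0,0]
After op 3 (swap): stack=[3,3] mem=[0,0,0,0]
After op 4 (pop): stack=[3] mem=[0,0,0,0]
After op 5 (STO M3): stack=[empty] mem=[0,0,0,3]
After op 6 (push 10): stack=[10] mem=[0,0,0,3]
After op 7 (pop): stack=[empty] mem=[0,0,0,3]
After op 8 (push 10): stack=[10] mem=[0,0,0,3]
After op 9 (push 9): stack=[10,9] mem=[0,0,0,3]
After op 10 (+): stack=[19] mem=[0,0,0,3]
After op 11 (pop): stack=[empty] mem=[0,0,0,3]
After op 12 (push 9): stack=[9] mem=[0,0,0,3]
After op 13 (push 14): stack=[9,14] mem=[0,0,0,3]
After op 14 (RCL M3): stack=[9,14,3] mem=[0,0,0,3]

Answer: [9, 14, 3]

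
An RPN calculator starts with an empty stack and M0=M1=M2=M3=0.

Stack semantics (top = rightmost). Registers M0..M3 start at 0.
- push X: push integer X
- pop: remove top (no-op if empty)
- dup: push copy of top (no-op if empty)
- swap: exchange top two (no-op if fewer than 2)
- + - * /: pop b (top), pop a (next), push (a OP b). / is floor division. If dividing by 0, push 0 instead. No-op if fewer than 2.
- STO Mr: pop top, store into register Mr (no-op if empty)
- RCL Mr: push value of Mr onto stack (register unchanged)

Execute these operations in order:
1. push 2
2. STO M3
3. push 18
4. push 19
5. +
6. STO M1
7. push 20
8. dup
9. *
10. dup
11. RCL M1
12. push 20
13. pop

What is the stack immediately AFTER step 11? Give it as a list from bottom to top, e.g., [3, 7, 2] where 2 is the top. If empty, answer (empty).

After op 1 (push 2): stack=[2] mem=[0,0,0,0]
After op 2 (STO M3): stack=[empty] mem=[0,0,0,2]
After op 3 (push 18): stack=[18] mem=[0,0,0,2]
After op 4 (push 19): stack=[18,19] mem=[0,0,0,2]
After op 5 (+): stack=[37] mem=[0,0,0,2]
After op 6 (STO M1): stack=[empty] mem=[0,37,0,2]
After op 7 (push 20): stack=[20] mem=[0,37,0,2]
After op 8 (dup): stack=[20,20] mem=[0,37,0,2]
After op 9 (*): stack=[400] mem=[0,37,0,2]
After op 10 (dup): stack=[400,400] mem=[0,37,0,2]
After op 11 (RCL M1): stack=[400,400,37] mem=[0,37,0,2]

[400, 400, 37]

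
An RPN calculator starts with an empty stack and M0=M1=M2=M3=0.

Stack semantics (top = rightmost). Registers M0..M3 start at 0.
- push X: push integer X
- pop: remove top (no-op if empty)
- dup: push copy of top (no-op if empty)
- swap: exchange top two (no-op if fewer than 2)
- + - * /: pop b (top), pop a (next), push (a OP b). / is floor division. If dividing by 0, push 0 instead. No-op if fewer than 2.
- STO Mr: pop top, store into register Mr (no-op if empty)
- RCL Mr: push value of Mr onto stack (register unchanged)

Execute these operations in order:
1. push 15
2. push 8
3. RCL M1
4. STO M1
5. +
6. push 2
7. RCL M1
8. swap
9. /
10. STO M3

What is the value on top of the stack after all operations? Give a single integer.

Answer: 23

Derivation:
After op 1 (push 15): stack=[15] mem=[0,0,0,0]
After op 2 (push 8): stack=[15,8] mem=[0,0,0,0]
After op 3 (RCL M1): stack=[15,8,0] mem=[0,0,0,0]
After op 4 (STO M1): stack=[15,8] mem=[0,0,0,0]
After op 5 (+): stack=[23] mem=[0,0,0,0]
After op 6 (push 2): stack=[23,2] mem=[0,0,0,0]
After op 7 (RCL M1): stack=[23,2,0] mem=[0,0,0,0]
After op 8 (swap): stack=[23,0,2] mem=[0,0,0,0]
After op 9 (/): stack=[23,0] mem=[0,0,0,0]
After op 10 (STO M3): stack=[23] mem=[0,0,0,0]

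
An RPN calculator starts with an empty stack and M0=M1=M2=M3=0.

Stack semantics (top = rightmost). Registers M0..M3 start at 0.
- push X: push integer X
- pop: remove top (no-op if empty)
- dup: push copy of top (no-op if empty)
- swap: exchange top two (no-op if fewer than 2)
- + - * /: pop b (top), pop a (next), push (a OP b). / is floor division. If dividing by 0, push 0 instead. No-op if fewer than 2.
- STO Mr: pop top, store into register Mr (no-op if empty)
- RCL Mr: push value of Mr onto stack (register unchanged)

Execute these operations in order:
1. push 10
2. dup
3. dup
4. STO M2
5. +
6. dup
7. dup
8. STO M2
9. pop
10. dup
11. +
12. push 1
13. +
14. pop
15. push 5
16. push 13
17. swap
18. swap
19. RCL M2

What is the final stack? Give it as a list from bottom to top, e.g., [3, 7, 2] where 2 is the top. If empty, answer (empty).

After op 1 (push 10): stack=[10] mem=[0,0,0,0]
After op 2 (dup): stack=[10,10] mem=[0,0,0,0]
After op 3 (dup): stack=[10,10,10] mem=[0,0,0,0]
After op 4 (STO M2): stack=[10,10] mem=[0,0,10,0]
After op 5 (+): stack=[20] mem=[0,0,10,0]
After op 6 (dup): stack=[20,20] mem=[0,0,10,0]
After op 7 (dup): stack=[20,20,20] mem=[0,0,10,0]
After op 8 (STO M2): stack=[20,20] mem=[0,0,20,0]
After op 9 (pop): stack=[20] mem=[0,0,20,0]
After op 10 (dup): stack=[20,20] mem=[0,0,20,0]
After op 11 (+): stack=[40] mem=[0,0,20,0]
After op 12 (push 1): stack=[40,1] mem=[0,0,20,0]
After op 13 (+): stack=[41] mem=[0,0,20,0]
After op 14 (pop): stack=[empty] mem=[0,0,20,0]
After op 15 (push 5): stack=[5] mem=[0,0,20,0]
After op 16 (push 13): stack=[5,13] mem=[0,0,20,0]
After op 17 (swap): stack=[13,5] mem=[0,0,20,0]
After op 18 (swap): stack=[5,13] mem=[0,0,20,0]
After op 19 (RCL M2): stack=[5,13,20] mem=[0,0,20,0]

Answer: [5, 13, 20]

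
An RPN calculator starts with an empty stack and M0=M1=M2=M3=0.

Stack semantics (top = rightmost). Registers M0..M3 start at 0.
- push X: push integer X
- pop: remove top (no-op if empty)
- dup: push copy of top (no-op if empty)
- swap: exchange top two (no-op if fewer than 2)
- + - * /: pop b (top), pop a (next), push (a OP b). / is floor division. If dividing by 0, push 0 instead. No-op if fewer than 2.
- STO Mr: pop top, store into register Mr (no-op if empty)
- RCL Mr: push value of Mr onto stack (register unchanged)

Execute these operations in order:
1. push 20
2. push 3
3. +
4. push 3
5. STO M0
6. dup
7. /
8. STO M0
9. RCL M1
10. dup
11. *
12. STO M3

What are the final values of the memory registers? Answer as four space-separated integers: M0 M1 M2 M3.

After op 1 (push 20): stack=[20] mem=[0,0,0,0]
After op 2 (push 3): stack=[20,3] mem=[0,0,0,0]
After op 3 (+): stack=[23] mem=[0,0,0,0]
After op 4 (push 3): stack=[23,3] mem=[0,0,0,0]
After op 5 (STO M0): stack=[23] mem=[3,0,0,0]
After op 6 (dup): stack=[23,23] mem=[3,0,0,0]
After op 7 (/): stack=[1] mem=[3,0,0,0]
After op 8 (STO M0): stack=[empty] mem=[1,0,0,0]
After op 9 (RCL M1): stack=[0] mem=[1,0,0,0]
After op 10 (dup): stack=[0,0] mem=[1,0,0,0]
After op 11 (*): stack=[0] mem=[1,0,0,0]
After op 12 (STO M3): stack=[empty] mem=[1,0,0,0]

Answer: 1 0 0 0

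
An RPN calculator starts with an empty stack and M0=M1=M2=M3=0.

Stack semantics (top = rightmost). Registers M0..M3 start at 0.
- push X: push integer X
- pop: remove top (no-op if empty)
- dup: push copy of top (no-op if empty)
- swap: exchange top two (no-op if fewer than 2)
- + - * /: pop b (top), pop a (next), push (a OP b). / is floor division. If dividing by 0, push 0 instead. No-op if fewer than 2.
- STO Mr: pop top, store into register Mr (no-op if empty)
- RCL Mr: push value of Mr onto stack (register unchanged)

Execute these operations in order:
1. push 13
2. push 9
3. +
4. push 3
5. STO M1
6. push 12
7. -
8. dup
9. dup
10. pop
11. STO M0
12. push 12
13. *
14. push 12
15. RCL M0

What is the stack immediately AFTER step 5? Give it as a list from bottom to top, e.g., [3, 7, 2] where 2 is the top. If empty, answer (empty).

After op 1 (push 13): stack=[13] mem=[0,0,0,0]
After op 2 (push 9): stack=[13,9] mem=[0,0,0,0]
After op 3 (+): stack=[22] mem=[0,0,0,0]
After op 4 (push 3): stack=[22,3] mem=[0,0,0,0]
After op 5 (STO M1): stack=[22] mem=[0,3,0,0]

[22]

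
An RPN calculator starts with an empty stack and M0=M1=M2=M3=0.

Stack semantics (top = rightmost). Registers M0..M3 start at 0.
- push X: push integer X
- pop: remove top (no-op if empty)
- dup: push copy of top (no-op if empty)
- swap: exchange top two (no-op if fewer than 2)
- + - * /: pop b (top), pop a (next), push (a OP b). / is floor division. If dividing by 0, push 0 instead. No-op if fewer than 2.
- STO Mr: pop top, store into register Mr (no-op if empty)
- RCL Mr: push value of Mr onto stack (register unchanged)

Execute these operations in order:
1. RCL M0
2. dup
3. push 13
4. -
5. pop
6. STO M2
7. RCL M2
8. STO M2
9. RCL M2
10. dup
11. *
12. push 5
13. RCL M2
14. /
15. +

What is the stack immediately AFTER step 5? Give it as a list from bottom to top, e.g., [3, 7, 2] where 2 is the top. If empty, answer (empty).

After op 1 (RCL M0): stack=[0] mem=[0,0,0,0]
After op 2 (dup): stack=[0,0] mem=[0,0,0,0]
After op 3 (push 13): stack=[0,0,13] mem=[0,0,0,0]
After op 4 (-): stack=[0,-13] mem=[0,0,0,0]
After op 5 (pop): stack=[0] mem=[0,0,0,0]

[0]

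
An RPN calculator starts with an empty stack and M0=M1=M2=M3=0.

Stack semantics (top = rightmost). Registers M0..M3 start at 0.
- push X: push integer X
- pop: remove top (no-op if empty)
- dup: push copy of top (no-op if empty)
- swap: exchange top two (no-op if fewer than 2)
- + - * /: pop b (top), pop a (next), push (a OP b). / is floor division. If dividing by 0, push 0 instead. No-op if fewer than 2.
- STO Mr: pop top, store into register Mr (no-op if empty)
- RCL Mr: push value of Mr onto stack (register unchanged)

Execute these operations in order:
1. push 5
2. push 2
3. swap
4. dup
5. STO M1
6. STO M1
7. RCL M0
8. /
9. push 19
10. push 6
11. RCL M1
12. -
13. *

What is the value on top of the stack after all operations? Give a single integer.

After op 1 (push 5): stack=[5] mem=[0,0,0,0]
After op 2 (push 2): stack=[5,2] mem=[0,0,0,0]
After op 3 (swap): stack=[2,5] mem=[0,0,0,0]
After op 4 (dup): stack=[2,5,5] mem=[0,0,0,0]
After op 5 (STO M1): stack=[2,5] mem=[0,5,0,0]
After op 6 (STO M1): stack=[2] mem=[0,5,0,0]
After op 7 (RCL M0): stack=[2,0] mem=[0,5,0,0]
After op 8 (/): stack=[0] mem=[0,5,0,0]
After op 9 (push 19): stack=[0,19] mem=[0,5,0,0]
After op 10 (push 6): stack=[0,19,6] mem=[0,5,0,0]
After op 11 (RCL M1): stack=[0,19,6,5] mem=[0,5,0,0]
After op 12 (-): stack=[0,19,1] mem=[0,5,0,0]
After op 13 (*): stack=[0,19] mem=[0,5,0,0]

Answer: 19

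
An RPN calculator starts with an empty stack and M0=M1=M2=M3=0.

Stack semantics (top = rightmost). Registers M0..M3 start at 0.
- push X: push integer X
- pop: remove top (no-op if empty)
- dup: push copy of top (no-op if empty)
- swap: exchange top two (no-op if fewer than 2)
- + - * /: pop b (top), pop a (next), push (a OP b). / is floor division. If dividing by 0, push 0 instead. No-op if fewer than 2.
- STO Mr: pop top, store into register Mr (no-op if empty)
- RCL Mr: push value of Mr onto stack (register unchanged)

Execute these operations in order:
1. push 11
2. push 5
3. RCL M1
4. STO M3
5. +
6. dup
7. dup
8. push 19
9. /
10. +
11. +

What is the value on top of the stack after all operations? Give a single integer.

After op 1 (push 11): stack=[11] mem=[0,0,0,0]
After op 2 (push 5): stack=[11,5] mem=[0,0,0,0]
After op 3 (RCL M1): stack=[11,5,0] mem=[0,0,0,0]
After op 4 (STO M3): stack=[11,5] mem=[0,0,0,0]
After op 5 (+): stack=[16] mem=[0,0,0,0]
After op 6 (dup): stack=[16,16] mem=[0,0,0,0]
After op 7 (dup): stack=[16,16,16] mem=[0,0,0,0]
After op 8 (push 19): stack=[16,16,16,19] mem=[0,0,0,0]
After op 9 (/): stack=[16,16,0] mem=[0,0,0,0]
After op 10 (+): stack=[16,16] mem=[0,0,0,0]
After op 11 (+): stack=[32] mem=[0,0,0,0]

Answer: 32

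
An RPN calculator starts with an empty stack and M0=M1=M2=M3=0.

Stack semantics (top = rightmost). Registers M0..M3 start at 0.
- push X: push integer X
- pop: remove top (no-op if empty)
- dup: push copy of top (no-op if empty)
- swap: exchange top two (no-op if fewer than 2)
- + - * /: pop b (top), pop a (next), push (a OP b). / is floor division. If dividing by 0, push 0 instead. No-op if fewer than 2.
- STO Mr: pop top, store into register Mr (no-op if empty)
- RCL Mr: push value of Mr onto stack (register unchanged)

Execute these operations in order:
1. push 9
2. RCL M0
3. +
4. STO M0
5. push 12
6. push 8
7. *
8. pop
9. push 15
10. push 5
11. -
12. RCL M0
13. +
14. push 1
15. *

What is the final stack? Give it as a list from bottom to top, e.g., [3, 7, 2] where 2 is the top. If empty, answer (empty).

Answer: [19]

Derivation:
After op 1 (push 9): stack=[9] mem=[0,0,0,0]
After op 2 (RCL M0): stack=[9,0] mem=[0,0,0,0]
After op 3 (+): stack=[9] mem=[0,0,0,0]
After op 4 (STO M0): stack=[empty] mem=[9,0,0,0]
After op 5 (push 12): stack=[12] mem=[9,0,0,0]
After op 6 (push 8): stack=[12,8] mem=[9,0,0,0]
After op 7 (*): stack=[96] mem=[9,0,0,0]
After op 8 (pop): stack=[empty] mem=[9,0,0,0]
After op 9 (push 15): stack=[15] mem=[9,0,0,0]
After op 10 (push 5): stack=[15,5] mem=[9,0,0,0]
After op 11 (-): stack=[10] mem=[9,0,0,0]
After op 12 (RCL M0): stack=[10,9] mem=[9,0,0,0]
After op 13 (+): stack=[19] mem=[9,0,0,0]
After op 14 (push 1): stack=[19,1] mem=[9,0,0,0]
After op 15 (*): stack=[19] mem=[9,0,0,0]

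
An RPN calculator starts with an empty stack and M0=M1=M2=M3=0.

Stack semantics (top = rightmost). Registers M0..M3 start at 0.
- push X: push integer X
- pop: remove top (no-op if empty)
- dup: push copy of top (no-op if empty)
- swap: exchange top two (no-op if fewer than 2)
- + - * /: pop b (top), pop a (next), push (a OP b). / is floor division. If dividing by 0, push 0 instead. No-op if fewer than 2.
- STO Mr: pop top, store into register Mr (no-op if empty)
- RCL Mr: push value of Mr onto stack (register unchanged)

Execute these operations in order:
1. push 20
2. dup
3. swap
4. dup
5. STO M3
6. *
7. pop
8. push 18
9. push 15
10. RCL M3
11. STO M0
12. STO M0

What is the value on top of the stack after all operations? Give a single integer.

After op 1 (push 20): stack=[20] mem=[0,0,0,0]
After op 2 (dup): stack=[20,20] mem=[0,0,0,0]
After op 3 (swap): stack=[20,20] mem=[0,0,0,0]
After op 4 (dup): stack=[20,20,20] mem=[0,0,0,0]
After op 5 (STO M3): stack=[20,20] mem=[0,0,0,20]
After op 6 (*): stack=[400] mem=[0,0,0,20]
After op 7 (pop): stack=[empty] mem=[0,0,0,20]
After op 8 (push 18): stack=[18] mem=[0,0,0,20]
After op 9 (push 15): stack=[18,15] mem=[0,0,0,20]
After op 10 (RCL M3): stack=[18,15,20] mem=[0,0,0,20]
After op 11 (STO M0): stack=[18,15] mem=[20,0,0,20]
After op 12 (STO M0): stack=[18] mem=[15,0,0,20]

Answer: 18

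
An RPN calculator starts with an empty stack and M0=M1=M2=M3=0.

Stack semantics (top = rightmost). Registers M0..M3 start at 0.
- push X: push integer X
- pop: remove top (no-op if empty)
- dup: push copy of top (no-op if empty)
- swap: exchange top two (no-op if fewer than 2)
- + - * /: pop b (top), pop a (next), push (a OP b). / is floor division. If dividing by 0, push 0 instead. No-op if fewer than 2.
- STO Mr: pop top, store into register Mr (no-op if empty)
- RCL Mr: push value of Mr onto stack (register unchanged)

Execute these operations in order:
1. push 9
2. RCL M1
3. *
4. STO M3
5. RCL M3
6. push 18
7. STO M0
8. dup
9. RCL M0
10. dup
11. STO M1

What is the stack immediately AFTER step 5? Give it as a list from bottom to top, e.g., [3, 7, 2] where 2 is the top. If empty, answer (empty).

After op 1 (push 9): stack=[9] mem=[0,0,0,0]
After op 2 (RCL M1): stack=[9,0] mem=[0,0,0,0]
After op 3 (*): stack=[0] mem=[0,0,0,0]
After op 4 (STO M3): stack=[empty] mem=[0,0,0,0]
After op 5 (RCL M3): stack=[0] mem=[0,0,0,0]

[0]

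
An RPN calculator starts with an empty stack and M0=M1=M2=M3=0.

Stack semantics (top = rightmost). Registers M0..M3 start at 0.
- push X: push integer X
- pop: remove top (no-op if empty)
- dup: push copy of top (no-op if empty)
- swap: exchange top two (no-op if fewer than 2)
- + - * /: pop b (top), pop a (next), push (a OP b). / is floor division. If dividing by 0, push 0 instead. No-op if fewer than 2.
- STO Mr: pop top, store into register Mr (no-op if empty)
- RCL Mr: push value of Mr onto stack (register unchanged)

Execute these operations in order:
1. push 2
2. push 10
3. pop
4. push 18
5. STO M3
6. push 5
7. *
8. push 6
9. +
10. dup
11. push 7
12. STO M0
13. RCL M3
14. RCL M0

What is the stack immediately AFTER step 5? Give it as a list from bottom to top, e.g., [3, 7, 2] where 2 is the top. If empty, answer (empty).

After op 1 (push 2): stack=[2] mem=[0,0,0,0]
After op 2 (push 10): stack=[2,10] mem=[0,0,0,0]
After op 3 (pop): stack=[2] mem=[0,0,0,0]
After op 4 (push 18): stack=[2,18] mem=[0,0,0,0]
After op 5 (STO M3): stack=[2] mem=[0,0,0,18]

[2]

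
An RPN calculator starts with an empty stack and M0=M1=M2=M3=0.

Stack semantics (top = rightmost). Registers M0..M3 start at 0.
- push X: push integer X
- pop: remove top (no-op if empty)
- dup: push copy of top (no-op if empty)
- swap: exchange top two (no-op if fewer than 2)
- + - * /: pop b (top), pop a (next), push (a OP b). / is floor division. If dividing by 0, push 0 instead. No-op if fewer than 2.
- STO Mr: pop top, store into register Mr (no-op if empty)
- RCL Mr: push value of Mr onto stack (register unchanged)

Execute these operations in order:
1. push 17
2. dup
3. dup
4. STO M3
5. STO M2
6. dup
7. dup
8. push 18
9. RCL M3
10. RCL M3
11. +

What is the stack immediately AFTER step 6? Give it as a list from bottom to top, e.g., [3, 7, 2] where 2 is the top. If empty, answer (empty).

After op 1 (push 17): stack=[17] mem=[0,0,0,0]
After op 2 (dup): stack=[17,17] mem=[0,0,0,0]
After op 3 (dup): stack=[17,17,17] mem=[0,0,0,0]
After op 4 (STO M3): stack=[17,17] mem=[0,0,0,17]
After op 5 (STO M2): stack=[17] mem=[0,0,17,17]
After op 6 (dup): stack=[17,17] mem=[0,0,17,17]

[17, 17]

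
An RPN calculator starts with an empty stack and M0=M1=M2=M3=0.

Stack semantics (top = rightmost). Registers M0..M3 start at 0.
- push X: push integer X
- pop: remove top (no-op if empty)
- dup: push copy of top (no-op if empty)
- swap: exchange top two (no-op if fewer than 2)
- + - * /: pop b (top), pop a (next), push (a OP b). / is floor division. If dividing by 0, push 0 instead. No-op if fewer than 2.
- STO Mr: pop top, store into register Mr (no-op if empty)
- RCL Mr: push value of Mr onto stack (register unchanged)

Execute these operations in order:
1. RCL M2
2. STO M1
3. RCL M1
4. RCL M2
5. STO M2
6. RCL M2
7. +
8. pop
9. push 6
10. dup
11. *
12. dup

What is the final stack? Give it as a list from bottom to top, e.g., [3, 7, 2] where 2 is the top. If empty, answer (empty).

Answer: [36, 36]

Derivation:
After op 1 (RCL M2): stack=[0] mem=[0,0,0,0]
After op 2 (STO M1): stack=[empty] mem=[0,0,0,0]
After op 3 (RCL M1): stack=[0] mem=[0,0,0,0]
After op 4 (RCL M2): stack=[0,0] mem=[0,0,0,0]
After op 5 (STO M2): stack=[0] mem=[0,0,0,0]
After op 6 (RCL M2): stack=[0,0] mem=[0,0,0,0]
After op 7 (+): stack=[0] mem=[0,0,0,0]
After op 8 (pop): stack=[empty] mem=[0,0,0,0]
After op 9 (push 6): stack=[6] mem=[0,0,0,0]
After op 10 (dup): stack=[6,6] mem=[0,0,0,0]
After op 11 (*): stack=[36] mem=[0,0,0,0]
After op 12 (dup): stack=[36,36] mem=[0,0,0,0]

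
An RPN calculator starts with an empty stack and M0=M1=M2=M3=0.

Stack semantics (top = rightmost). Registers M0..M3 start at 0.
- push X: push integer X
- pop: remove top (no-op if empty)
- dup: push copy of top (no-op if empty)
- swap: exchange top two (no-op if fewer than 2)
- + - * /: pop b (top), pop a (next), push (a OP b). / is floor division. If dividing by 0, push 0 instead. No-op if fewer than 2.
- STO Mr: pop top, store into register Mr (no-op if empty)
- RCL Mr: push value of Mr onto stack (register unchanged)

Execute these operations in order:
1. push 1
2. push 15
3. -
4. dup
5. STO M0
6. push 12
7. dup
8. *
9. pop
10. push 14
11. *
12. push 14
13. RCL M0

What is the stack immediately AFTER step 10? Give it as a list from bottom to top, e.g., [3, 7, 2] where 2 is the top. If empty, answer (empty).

After op 1 (push 1): stack=[1] mem=[0,0,0,0]
After op 2 (push 15): stack=[1,15] mem=[0,0,0,0]
After op 3 (-): stack=[-14] mem=[0,0,0,0]
After op 4 (dup): stack=[-14,-14] mem=[0,0,0,0]
After op 5 (STO M0): stack=[-14] mem=[-14,0,0,0]
After op 6 (push 12): stack=[-14,12] mem=[-14,0,0,0]
After op 7 (dup): stack=[-14,12,12] mem=[-14,0,0,0]
After op 8 (*): stack=[-14,144] mem=[-14,0,0,0]
After op 9 (pop): stack=[-14] mem=[-14,0,0,0]
After op 10 (push 14): stack=[-14,14] mem=[-14,0,0,0]

[-14, 14]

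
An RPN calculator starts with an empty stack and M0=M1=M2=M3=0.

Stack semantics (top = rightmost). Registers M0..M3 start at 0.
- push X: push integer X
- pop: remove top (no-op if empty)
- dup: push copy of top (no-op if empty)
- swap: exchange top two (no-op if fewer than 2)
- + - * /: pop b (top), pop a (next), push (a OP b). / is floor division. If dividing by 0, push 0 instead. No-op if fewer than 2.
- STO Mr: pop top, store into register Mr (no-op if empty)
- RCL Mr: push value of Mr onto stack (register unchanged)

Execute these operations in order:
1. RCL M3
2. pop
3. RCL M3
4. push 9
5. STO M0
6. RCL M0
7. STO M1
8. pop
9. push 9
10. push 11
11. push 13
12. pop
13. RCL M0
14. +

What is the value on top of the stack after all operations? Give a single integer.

Answer: 20

Derivation:
After op 1 (RCL M3): stack=[0] mem=[0,0,0,0]
After op 2 (pop): stack=[empty] mem=[0,0,0,0]
After op 3 (RCL M3): stack=[0] mem=[0,0,0,0]
After op 4 (push 9): stack=[0,9] mem=[0,0,0,0]
After op 5 (STO M0): stack=[0] mem=[9,0,0,0]
After op 6 (RCL M0): stack=[0,9] mem=[9,0,0,0]
After op 7 (STO M1): stack=[0] mem=[9,9,0,0]
After op 8 (pop): stack=[empty] mem=[9,9,0,0]
After op 9 (push 9): stack=[9] mem=[9,9,0,0]
After op 10 (push 11): stack=[9,11] mem=[9,9,0,0]
After op 11 (push 13): stack=[9,11,13] mem=[9,9,0,0]
After op 12 (pop): stack=[9,11] mem=[9,9,0,0]
After op 13 (RCL M0): stack=[9,11,9] mem=[9,9,0,0]
After op 14 (+): stack=[9,20] mem=[9,9,0,0]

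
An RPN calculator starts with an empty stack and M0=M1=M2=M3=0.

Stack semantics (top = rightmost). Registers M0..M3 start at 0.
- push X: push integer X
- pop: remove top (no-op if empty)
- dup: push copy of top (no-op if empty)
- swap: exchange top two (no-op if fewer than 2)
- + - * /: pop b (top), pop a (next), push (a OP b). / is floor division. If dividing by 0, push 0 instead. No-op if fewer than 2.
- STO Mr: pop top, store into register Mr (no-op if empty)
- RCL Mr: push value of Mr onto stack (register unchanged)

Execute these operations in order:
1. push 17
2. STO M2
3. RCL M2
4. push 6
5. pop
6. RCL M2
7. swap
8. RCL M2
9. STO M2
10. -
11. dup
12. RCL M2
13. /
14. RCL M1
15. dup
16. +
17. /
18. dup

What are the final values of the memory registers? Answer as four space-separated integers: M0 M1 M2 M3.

After op 1 (push 17): stack=[17] mem=[0,0,0,0]
After op 2 (STO M2): stack=[empty] mem=[0,0,17,0]
After op 3 (RCL M2): stack=[17] mem=[0,0,17,0]
After op 4 (push 6): stack=[17,6] mem=[0,0,17,0]
After op 5 (pop): stack=[17] mem=[0,0,17,0]
After op 6 (RCL M2): stack=[17,17] mem=[0,0,17,0]
After op 7 (swap): stack=[17,17] mem=[0,0,17,0]
After op 8 (RCL M2): stack=[17,17,17] mem=[0,0,17,0]
After op 9 (STO M2): stack=[17,17] mem=[0,0,17,0]
After op 10 (-): stack=[0] mem=[0,0,17,0]
After op 11 (dup): stack=[0,0] mem=[0,0,17,0]
After op 12 (RCL M2): stack=[0,0,17] mem=[0,0,17,0]
After op 13 (/): stack=[0,0] mem=[0,0,17,0]
After op 14 (RCL M1): stack=[0,0,0] mem=[0,0,17,0]
After op 15 (dup): stack=[0,0,0,0] mem=[0,0,17,0]
After op 16 (+): stack=[0,0,0] mem=[0,0,17,0]
After op 17 (/): stack=[0,0] mem=[0,0,17,0]
After op 18 (dup): stack=[0,0,0] mem=[0,0,17,0]

Answer: 0 0 17 0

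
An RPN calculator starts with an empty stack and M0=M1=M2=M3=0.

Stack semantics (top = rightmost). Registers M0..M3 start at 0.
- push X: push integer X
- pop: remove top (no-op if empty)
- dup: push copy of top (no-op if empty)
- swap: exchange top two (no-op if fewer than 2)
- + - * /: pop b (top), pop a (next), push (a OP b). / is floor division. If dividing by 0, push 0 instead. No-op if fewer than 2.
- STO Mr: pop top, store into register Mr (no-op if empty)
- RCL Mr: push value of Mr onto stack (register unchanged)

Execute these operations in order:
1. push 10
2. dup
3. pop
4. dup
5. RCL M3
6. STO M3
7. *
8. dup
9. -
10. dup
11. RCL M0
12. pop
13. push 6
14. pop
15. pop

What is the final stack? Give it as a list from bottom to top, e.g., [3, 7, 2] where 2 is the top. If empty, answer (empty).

After op 1 (push 10): stack=[10] mem=[0,0,0,0]
After op 2 (dup): stack=[10,10] mem=[0,0,0,0]
After op 3 (pop): stack=[10] mem=[0,0,0,0]
After op 4 (dup): stack=[10,10] mem=[0,0,0,0]
After op 5 (RCL M3): stack=[10,10,0] mem=[0,0,0,0]
After op 6 (STO M3): stack=[10,10] mem=[0,0,0,0]
After op 7 (*): stack=[100] mem=[0,0,0,0]
After op 8 (dup): stack=[100,100] mem=[0,0,0,0]
After op 9 (-): stack=[0] mem=[0,0,0,0]
After op 10 (dup): stack=[0,0] mem=[0,0,0,0]
After op 11 (RCL M0): stack=[0,0,0] mem=[0,0,0,0]
After op 12 (pop): stack=[0,0] mem=[0,0,0,0]
After op 13 (push 6): stack=[0,0,6] mem=[0,0,0,0]
After op 14 (pop): stack=[0,0] mem=[0,0,0,0]
After op 15 (pop): stack=[0] mem=[0,0,0,0]

Answer: [0]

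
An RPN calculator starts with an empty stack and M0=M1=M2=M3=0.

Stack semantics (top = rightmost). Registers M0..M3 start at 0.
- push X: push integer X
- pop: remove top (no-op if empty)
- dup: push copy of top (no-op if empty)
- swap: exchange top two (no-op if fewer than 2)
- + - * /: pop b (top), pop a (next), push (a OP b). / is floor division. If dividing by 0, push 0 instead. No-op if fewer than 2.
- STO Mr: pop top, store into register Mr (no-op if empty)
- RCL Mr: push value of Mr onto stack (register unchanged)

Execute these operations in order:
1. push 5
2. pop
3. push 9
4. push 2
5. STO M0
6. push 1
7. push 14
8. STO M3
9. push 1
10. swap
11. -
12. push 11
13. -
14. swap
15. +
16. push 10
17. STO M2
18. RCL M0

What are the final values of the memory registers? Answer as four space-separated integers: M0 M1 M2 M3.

After op 1 (push 5): stack=[5] mem=[0,0,0,0]
After op 2 (pop): stack=[empty] mem=[0,0,0,0]
After op 3 (push 9): stack=[9] mem=[0,0,0,0]
After op 4 (push 2): stack=[9,2] mem=[0,0,0,0]
After op 5 (STO M0): stack=[9] mem=[2,0,0,0]
After op 6 (push 1): stack=[9,1] mem=[2,0,0,0]
After op 7 (push 14): stack=[9,1,14] mem=[2,0,0,0]
After op 8 (STO M3): stack=[9,1] mem=[2,0,0,14]
After op 9 (push 1): stack=[9,1,1] mem=[2,0,0,14]
After op 10 (swap): stack=[9,1,1] mem=[2,0,0,14]
After op 11 (-): stack=[9,0] mem=[2,0,0,14]
After op 12 (push 11): stack=[9,0,11] mem=[2,0,0,14]
After op 13 (-): stack=[9,-11] mem=[2,0,0,14]
After op 14 (swap): stack=[-11,9] mem=[2,0,0,14]
After op 15 (+): stack=[-2] mem=[2,0,0,14]
After op 16 (push 10): stack=[-2,10] mem=[2,0,0,14]
After op 17 (STO M2): stack=[-2] mem=[2,0,10,14]
After op 18 (RCL M0): stack=[-2,2] mem=[2,0,10,14]

Answer: 2 0 10 14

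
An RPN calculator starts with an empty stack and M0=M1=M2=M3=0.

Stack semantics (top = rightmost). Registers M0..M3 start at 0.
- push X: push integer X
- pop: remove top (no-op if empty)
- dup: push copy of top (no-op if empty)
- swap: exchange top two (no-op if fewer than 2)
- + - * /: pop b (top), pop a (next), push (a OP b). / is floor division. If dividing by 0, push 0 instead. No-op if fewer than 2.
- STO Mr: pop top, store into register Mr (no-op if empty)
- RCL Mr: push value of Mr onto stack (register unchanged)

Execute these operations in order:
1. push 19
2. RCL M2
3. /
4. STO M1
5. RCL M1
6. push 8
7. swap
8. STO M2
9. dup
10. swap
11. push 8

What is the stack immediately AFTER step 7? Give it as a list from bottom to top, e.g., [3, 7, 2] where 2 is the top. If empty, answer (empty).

After op 1 (push 19): stack=[19] mem=[0,0,0,0]
After op 2 (RCL M2): stack=[19,0] mem=[0,0,0,0]
After op 3 (/): stack=[0] mem=[0,0,0,0]
After op 4 (STO M1): stack=[empty] mem=[0,0,0,0]
After op 5 (RCL M1): stack=[0] mem=[0,0,0,0]
After op 6 (push 8): stack=[0,8] mem=[0,0,0,0]
After op 7 (swap): stack=[8,0] mem=[0,0,0,0]

[8, 0]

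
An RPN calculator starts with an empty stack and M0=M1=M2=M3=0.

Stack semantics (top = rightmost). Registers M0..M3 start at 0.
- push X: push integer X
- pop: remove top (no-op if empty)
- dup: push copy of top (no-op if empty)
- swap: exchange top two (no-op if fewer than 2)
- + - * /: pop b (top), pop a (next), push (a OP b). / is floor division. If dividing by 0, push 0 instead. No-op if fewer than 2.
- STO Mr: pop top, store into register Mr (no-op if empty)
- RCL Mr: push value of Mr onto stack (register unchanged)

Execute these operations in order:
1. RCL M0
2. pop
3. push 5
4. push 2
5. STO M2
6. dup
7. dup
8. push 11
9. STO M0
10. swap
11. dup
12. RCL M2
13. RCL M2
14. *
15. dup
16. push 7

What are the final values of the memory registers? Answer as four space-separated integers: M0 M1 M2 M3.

After op 1 (RCL M0): stack=[0] mem=[0,0,0,0]
After op 2 (pop): stack=[empty] mem=[0,0,0,0]
After op 3 (push 5): stack=[5] mem=[0,0,0,0]
After op 4 (push 2): stack=[5,2] mem=[0,0,0,0]
After op 5 (STO M2): stack=[5] mem=[0,0,2,0]
After op 6 (dup): stack=[5,5] mem=[0,0,2,0]
After op 7 (dup): stack=[5,5,5] mem=[0,0,2,0]
After op 8 (push 11): stack=[5,5,5,11] mem=[0,0,2,0]
After op 9 (STO M0): stack=[5,5,5] mem=[11,0,2,0]
After op 10 (swap): stack=[5,5,5] mem=[11,0,2,0]
After op 11 (dup): stack=[5,5,5,5] mem=[11,0,2,0]
After op 12 (RCL M2): stack=[5,5,5,5,2] mem=[11,0,2,0]
After op 13 (RCL M2): stack=[5,5,5,5,2,2] mem=[11,0,2,0]
After op 14 (*): stack=[5,5,5,5,4] mem=[11,0,2,0]
After op 15 (dup): stack=[5,5,5,5,4,4] mem=[11,0,2,0]
After op 16 (push 7): stack=[5,5,5,5,4,4,7] mem=[11,0,2,0]

Answer: 11 0 2 0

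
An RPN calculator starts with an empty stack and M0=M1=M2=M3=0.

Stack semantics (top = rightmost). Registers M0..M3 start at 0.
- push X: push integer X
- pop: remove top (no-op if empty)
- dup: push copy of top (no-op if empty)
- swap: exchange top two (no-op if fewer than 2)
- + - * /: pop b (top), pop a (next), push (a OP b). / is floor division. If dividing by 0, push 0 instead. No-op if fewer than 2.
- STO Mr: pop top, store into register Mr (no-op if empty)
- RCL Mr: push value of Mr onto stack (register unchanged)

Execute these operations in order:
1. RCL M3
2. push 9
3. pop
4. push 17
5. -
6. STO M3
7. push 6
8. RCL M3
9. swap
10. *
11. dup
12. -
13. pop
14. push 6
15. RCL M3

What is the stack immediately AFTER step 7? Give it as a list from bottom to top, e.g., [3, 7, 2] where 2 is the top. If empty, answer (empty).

After op 1 (RCL M3): stack=[0] mem=[0,0,0,0]
After op 2 (push 9): stack=[0,9] mem=[0,0,0,0]
After op 3 (pop): stack=[0] mem=[0,0,0,0]
After op 4 (push 17): stack=[0,17] mem=[0,0,0,0]
After op 5 (-): stack=[-17] mem=[0,0,0,0]
After op 6 (STO M3): stack=[empty] mem=[0,0,0,-17]
After op 7 (push 6): stack=[6] mem=[0,0,0,-17]

[6]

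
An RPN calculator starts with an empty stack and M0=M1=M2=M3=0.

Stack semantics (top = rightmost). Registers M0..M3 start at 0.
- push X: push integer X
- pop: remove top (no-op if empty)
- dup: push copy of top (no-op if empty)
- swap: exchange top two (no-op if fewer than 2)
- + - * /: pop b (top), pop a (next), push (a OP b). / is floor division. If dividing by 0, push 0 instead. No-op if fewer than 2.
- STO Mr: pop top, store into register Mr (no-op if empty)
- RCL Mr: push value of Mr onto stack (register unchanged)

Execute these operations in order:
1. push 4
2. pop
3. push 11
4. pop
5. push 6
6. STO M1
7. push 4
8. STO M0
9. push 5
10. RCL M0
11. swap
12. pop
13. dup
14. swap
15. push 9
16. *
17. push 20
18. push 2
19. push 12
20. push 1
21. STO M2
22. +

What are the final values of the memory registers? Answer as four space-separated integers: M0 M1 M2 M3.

Answer: 4 6 1 0

Derivation:
After op 1 (push 4): stack=[4] mem=[0,0,0,0]
After op 2 (pop): stack=[empty] mem=[0,0,0,0]
After op 3 (push 11): stack=[11] mem=[0,0,0,0]
After op 4 (pop): stack=[empty] mem=[0,0,0,0]
After op 5 (push 6): stack=[6] mem=[0,0,0,0]
After op 6 (STO M1): stack=[empty] mem=[0,6,0,0]
After op 7 (push 4): stack=[4] mem=[0,6,0,0]
After op 8 (STO M0): stack=[empty] mem=[4,6,0,0]
After op 9 (push 5): stack=[5] mem=[4,6,0,0]
After op 10 (RCL M0): stack=[5,4] mem=[4,6,0,0]
After op 11 (swap): stack=[4,5] mem=[4,6,0,0]
After op 12 (pop): stack=[4] mem=[4,6,0,0]
After op 13 (dup): stack=[4,4] mem=[4,6,0,0]
After op 14 (swap): stack=[4,4] mem=[4,6,0,0]
After op 15 (push 9): stack=[4,4,9] mem=[4,6,0,0]
After op 16 (*): stack=[4,36] mem=[4,6,0,0]
After op 17 (push 20): stack=[4,36,20] mem=[4,6,0,0]
After op 18 (push 2): stack=[4,36,20,2] mem=[4,6,0,0]
After op 19 (push 12): stack=[4,36,20,2,12] mem=[4,6,0,0]
After op 20 (push 1): stack=[4,36,20,2,12,1] mem=[4,6,0,0]
After op 21 (STO M2): stack=[4,36,20,2,12] mem=[4,6,1,0]
After op 22 (+): stack=[4,36,20,14] mem=[4,6,1,0]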